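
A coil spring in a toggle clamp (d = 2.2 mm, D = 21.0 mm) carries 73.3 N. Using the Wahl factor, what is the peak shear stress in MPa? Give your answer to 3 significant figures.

424 MPa

Spring index C = D/d = 21.0/2.2 = 9.5455
K_W = (4C−1)/(4C−4) + 0.615/C = 37.182/34.182 + 0.0644 = 1.1522
τ₀ = 8FD/(πd³) = 8·73.3·21.0/(π·2.2³) = 12314.4/33.452 = 368.13 MPa
τ_max = K·τ₀ = 1.1522 × 368.13 = 424.15 MPa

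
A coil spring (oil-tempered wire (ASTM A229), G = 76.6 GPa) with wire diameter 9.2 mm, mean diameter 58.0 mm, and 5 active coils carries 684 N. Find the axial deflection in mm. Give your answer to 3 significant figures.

k = Gd⁴/(8D³N_a) = (76.6×10³)(9.2⁴)/(8·58.0³·5) = 70.313 N/mm
δ = F/k = 684 / 70.313 = 9.7279 mm

9.73 mm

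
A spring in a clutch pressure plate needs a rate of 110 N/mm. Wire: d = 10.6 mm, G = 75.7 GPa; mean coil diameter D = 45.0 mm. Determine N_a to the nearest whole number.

N_a = Gd⁴/(8D³k) = (75.7×10³ × 10.6⁴)/(8 × 45.0³ × 110)
    = 9.55695e+08 / 8.019e+07 = 11.92 → 12 coils

12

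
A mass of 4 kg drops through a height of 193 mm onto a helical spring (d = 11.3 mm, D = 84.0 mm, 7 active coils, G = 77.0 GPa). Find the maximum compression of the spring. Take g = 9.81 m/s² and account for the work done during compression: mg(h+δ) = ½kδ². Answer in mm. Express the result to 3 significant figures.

k = Gd⁴/(8D³N_a) = (77.0×10³)(11.3⁴)/(8·84.0³·7) = 37.825 N/mm
W = mg = 4 × 9.81 = 39.24 N
½kδ² − Wδ − Wh = 0 → δ = (W + √(W² + 2kWh))/k
δ = (39.24 + √(1539.8 + 572921))/37.825 = (39.24 + 757.93)/37.825 = 21.075 mm

21.1 mm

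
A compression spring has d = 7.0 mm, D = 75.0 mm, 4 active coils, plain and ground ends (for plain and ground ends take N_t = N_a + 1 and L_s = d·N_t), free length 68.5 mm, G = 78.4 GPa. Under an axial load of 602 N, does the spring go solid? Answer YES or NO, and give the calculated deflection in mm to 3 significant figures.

k = Gd⁴/(8D³N_a) = (78.4×10³)(7.0⁴)/(8·75.0³·4) = 13.944 N/mm
N_t = 5; L_s = 7.0·5 = 35 mm; δ_solid = L₀ − L_s = 68.5 − 35 = 33.5 mm
δ = F/k = 602/13.944 = 43.174 mm
δ ≥ δ_solid → spring goes solid

YES, δ = 43.2 mm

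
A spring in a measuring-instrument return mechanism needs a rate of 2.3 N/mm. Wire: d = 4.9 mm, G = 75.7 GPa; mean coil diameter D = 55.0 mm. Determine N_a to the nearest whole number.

14

N_a = Gd⁴/(8D³k) = (75.7×10³ × 4.9⁴)/(8 × 55.0³ × 2.3)
    = 4.36395e+07 / 3.0613e+06 = 14.26 → 14 coils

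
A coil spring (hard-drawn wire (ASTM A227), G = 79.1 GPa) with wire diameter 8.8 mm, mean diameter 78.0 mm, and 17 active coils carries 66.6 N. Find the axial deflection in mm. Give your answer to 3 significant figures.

k = Gd⁴/(8D³N_a) = (79.1×10³)(8.8⁴)/(8·78.0³·17) = 7.35 N/mm
δ = F/k = 66.6 / 7.35 = 9.0613 mm

9.06 mm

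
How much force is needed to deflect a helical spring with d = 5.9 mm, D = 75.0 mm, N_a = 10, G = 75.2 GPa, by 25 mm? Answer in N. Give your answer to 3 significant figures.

67.5 N

k = Gd⁴/(8D³N_a) = (75.2×10³)(5.9⁴)/(8·75.0³·10) = 2.6999 N/mm
F = k·δ = 2.6999 × 25 = 67.498 N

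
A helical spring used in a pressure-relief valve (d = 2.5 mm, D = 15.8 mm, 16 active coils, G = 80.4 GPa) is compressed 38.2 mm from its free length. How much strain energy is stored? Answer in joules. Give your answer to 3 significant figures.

k = Gd⁴/(8D³N_a) = (80.4×10³)(2.5⁴)/(8·15.8³·16) = 6.2206 N/mm
U = ½kδ² = 0.5 × 6.2206 × 38.2² = 4538.7 N·mm = 4.5387 J

4.54 J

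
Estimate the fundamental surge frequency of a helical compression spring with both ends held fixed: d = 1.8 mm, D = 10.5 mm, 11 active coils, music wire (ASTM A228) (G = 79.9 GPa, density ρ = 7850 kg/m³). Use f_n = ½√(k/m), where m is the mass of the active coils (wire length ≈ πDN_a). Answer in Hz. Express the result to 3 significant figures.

533 Hz

k = Gd⁴/(8D³N_a) = (79.9×10³)(1.8⁴)/(8·10.5³·11) = 8.2335 N/mm = 8233.5 N/m
Wire length L = πDN_a = π·10.5·11 = 362.85 mm
m = ρ·(πd²/4)·L = 7850 × 2.5447×10⁻⁶ m² × 0.36285 m = 0.0072483 kg
f_n = ½√(k/m) = 0.5·√(8233.5/0.0072483) = 0.5·√(1.1359e+06) = 532.9 Hz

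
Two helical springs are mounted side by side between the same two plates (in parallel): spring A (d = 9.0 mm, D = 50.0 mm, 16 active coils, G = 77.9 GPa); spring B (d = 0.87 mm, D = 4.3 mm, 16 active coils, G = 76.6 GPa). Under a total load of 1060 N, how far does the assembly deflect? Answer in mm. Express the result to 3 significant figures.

29.2 mm

k_A = Gd⁴/(8D³N_a) = (77.9×10³)(9.0⁴)/(8·50.0³·16) = 31.944 N/mm
k_B = Gd⁴/(8D³N_a) = (76.6×10³)(0.87⁴)/(8·4.3³·16) = 4.3121 N/mm
Parallel: k_eq = 31.944 + 4.3121 = 36.256 N/mm
δ = F/k_eq = 1060/36.256 = 29.237 mm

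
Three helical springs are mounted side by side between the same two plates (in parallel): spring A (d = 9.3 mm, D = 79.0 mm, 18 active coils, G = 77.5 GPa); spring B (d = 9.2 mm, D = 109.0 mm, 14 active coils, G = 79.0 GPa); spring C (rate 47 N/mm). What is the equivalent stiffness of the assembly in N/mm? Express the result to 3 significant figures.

k_A = Gd⁴/(8D³N_a) = (77.5×10³)(9.3⁴)/(8·79.0³·18) = 8.1656 N/mm
k_B = Gd⁴/(8D³N_a) = (79.0×10³)(9.2⁴)/(8·109.0³·14) = 3.9019 N/mm
Parallel: k_eq = 8.1656 + 3.9019 + 47 = 59.068 N/mm

59.1 N/mm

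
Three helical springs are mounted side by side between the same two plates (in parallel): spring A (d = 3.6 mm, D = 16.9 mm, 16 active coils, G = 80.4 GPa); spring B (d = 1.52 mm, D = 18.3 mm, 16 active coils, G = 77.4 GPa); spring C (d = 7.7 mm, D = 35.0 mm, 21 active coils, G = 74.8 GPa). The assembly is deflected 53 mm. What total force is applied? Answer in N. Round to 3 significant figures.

k_A = Gd⁴/(8D³N_a) = (80.4×10³)(3.6⁴)/(8·16.9³·16) = 21.857 N/mm
k_B = Gd⁴/(8D³N_a) = (77.4×10³)(1.52⁴)/(8·18.3³·16) = 0.52669 N/mm
k_C = Gd⁴/(8D³N_a) = (74.8×10³)(7.7⁴)/(8·35.0³·21) = 36.505 N/mm
Parallel: k_eq = 21.857 + 0.52669 + 36.505 = 58.889 N/mm
F = k_eq·δ = 58.889·53 = 3121.1 N

3120 N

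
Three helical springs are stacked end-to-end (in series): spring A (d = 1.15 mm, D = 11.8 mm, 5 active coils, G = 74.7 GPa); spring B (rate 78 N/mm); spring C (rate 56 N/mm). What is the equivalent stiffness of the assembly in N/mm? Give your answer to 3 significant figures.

k_A = Gd⁴/(8D³N_a) = (74.7×10³)(1.15⁴)/(8·11.8³·5) = 1.988 N/mm
Series: 1/k_eq = 1/1.988 + 1/78 + 1/56 = 0.53371; k_eq = 1.8737 N/mm

1.87 N/mm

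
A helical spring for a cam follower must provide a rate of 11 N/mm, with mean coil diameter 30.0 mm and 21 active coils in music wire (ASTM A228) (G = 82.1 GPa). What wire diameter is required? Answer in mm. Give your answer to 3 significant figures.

d = (8D³N_a·k / G)^(1/4) = (8·30.0³·21·11 / (82.1×10³))^0.25
  = (607.75)^0.25 = 4.9651 mm

4.97 mm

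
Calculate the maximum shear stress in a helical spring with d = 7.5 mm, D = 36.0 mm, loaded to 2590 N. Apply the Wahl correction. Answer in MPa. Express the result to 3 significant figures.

Spring index C = D/d = 36.0/7.5 = 4.8000
K_W = (4C−1)/(4C−4) + 0.615/C = 18.200/15.200 + 0.1281 = 1.3255
τ₀ = 8FD/(πd³) = 8·2590·36.0/(π·7.5³) = 745920/1325.4 = 562.81 MPa
τ_max = K·τ₀ = 1.3255 × 562.81 = 746 MPa

746 MPa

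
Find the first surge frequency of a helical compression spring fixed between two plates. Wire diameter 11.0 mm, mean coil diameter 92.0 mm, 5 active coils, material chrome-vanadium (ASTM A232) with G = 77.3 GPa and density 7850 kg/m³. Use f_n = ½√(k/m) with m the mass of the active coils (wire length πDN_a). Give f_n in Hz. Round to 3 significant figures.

k = Gd⁴/(8D³N_a) = (77.3×10³)(11.0⁴)/(8·92.0³·5) = 36.335 N/mm = 36335 N/m
Wire length L = πDN_a = π·92.0·5 = 1445.1 mm
m = ρ·(πd²/4)·L = 7850 × 95.033×10⁻⁶ m² × 1.4451 m = 1.0781 kg
f_n = ½√(k/m) = 0.5·√(36335/1.0781) = 0.5·√(33703) = 91.792 Hz

91.8 Hz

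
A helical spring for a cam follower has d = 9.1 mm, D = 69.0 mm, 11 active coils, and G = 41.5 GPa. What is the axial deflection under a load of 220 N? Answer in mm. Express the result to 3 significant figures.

k = Gd⁴/(8D³N_a) = (41.5×10³)(9.1⁴)/(8·69.0³·11) = 9.8443 N/mm
δ = F/k = 220 / 9.8443 = 22.348 mm

22.3 mm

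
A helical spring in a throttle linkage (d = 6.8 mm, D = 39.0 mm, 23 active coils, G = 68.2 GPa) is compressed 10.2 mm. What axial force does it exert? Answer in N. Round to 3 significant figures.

136 N

k = Gd⁴/(8D³N_a) = (68.2×10³)(6.8⁴)/(8·39.0³·23) = 13.36 N/mm
F = k·δ = 13.36 × 10.2 = 136.27 N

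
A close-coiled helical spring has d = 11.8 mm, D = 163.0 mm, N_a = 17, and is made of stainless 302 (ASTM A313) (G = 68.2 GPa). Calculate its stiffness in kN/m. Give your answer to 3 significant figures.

k = Gd⁴/(8D³N_a) = (68.2×10³ × 11.8⁴) / (8 × 163.0³ × 17)
  = 1.32225e+09 / 5.88982e+08 = 2.245 N/mm

2.24 kN/m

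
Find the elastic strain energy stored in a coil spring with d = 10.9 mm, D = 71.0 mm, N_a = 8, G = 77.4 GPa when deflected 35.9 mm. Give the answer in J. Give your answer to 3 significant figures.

k = Gd⁴/(8D³N_a) = (77.4×10³)(10.9⁴)/(8·71.0³·8) = 47.697 N/mm
U = ½kδ² = 0.5 × 47.697 × 35.9² = 30736 N·mm = 30.736 J

30.7 J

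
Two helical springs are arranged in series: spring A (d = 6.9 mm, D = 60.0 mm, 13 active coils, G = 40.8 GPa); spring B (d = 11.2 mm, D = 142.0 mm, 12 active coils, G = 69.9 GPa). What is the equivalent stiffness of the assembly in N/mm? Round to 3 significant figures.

2.03 N/mm

k_A = Gd⁴/(8D³N_a) = (40.8×10³)(6.9⁴)/(8·60.0³·13) = 4.1169 N/mm
k_B = Gd⁴/(8D³N_a) = (69.9×10³)(11.2⁴)/(8·142.0³·12) = 4.0014 N/mm
Series: 1/k_eq = 1/4.1169 + 1/4.0014 = 0.49281; k_eq = 2.0292 N/mm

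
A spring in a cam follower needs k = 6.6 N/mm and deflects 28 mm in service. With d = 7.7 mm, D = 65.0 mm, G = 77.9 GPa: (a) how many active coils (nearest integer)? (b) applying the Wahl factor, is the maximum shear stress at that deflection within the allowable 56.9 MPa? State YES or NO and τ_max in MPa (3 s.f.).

(a) 19 coils; (b) NO, τ_max = 78.2 MPa

N_a = Gd⁴/(8D³k) = (77.9×10³)(7.7⁴)/(8·65.0³·6.6) = 18.89 → N_a = 19
Actual rate k = Gd⁴/(8D³·19) = 6.5602 N/mm
Working load F = kδ = 6.5602·28 = 183.69 N
C = 65.0/7.7 = 8.4416; K_W = (4C−1)/(4C−4)+0.615/C = 1.1736
τ_max = K_W·8FD/(πd³) = 1.1736·66.597 = 78.161 MPa
τ_max > 56.9 MPa → exceeds allowable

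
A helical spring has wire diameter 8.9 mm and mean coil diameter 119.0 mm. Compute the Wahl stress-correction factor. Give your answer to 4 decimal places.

C = D/d = 119.0/8.9 = 13.3708
K_W = (4C−1)/(4C−4) + 0.615/C = 52.483/49.483 + 0.0460 = 1.1066

1.1066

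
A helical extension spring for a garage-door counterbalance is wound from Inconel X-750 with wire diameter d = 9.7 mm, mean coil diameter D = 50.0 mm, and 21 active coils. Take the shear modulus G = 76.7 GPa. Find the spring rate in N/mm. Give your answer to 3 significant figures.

32.3 N/mm

k = Gd⁴/(8D³N_a) = (76.7×10³ × 9.7⁴) / (8 × 50.0³ × 21)
  = 6.7902e+08 / 2.1e+07 = 32.334 N/mm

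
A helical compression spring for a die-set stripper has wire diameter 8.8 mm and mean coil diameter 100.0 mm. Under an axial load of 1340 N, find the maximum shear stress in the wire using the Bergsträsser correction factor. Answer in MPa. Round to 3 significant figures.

Spring index C = D/d = 100.0/8.8 = 11.3636
K_B = (4C+2)/(4C−3) = 47.455/42.455 = 1.1178
τ₀ = 8FD/(πd³) = 8·1340·100.0/(π·8.8³) = 1.072e+06/2140.9 = 500.72 MPa
τ_max = K·τ₀ = 1.1178 × 500.72 = 559.69 MPa

560 MPa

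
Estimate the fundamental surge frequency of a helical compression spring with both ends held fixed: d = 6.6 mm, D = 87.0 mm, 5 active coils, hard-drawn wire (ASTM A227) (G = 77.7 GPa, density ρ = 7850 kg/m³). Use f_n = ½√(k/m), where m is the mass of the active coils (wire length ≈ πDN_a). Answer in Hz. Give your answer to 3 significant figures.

k = Gd⁴/(8D³N_a) = (77.7×10³)(6.6⁴)/(8·87.0³·5) = 5.5973 N/mm = 5597.3 N/m
Wire length L = πDN_a = π·87.0·5 = 1366.6 mm
m = ρ·(πd²/4)·L = 7850 × 34.212×10⁻⁶ m² × 1.3666 m = 0.36702 kg
f_n = ½√(k/m) = 0.5·√(5597.3/0.36702) = 0.5·√(15251) = 61.747 Hz

61.7 Hz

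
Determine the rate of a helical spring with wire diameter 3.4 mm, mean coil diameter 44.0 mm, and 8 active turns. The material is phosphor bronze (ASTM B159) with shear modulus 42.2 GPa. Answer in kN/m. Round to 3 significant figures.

1.03 kN/m

k = Gd⁴/(8D³N_a) = (42.2×10³ × 3.4⁴) / (8 × 44.0³ × 8)
  = 5.63934e+06 / 5.45178e+06 = 1.0344 N/mm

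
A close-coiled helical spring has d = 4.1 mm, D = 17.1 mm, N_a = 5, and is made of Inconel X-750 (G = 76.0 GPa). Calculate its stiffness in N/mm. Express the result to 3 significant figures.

107 N/mm

k = Gd⁴/(8D³N_a) = (76.0×10³ × 4.1⁴) / (8 × 17.1³ × 5)
  = 2.14758e+07 / 200008 = 107.37 N/mm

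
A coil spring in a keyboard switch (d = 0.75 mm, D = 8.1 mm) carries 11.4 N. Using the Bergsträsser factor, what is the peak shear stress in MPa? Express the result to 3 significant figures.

Spring index C = D/d = 8.1/0.75 = 10.8000
K_B = (4C+2)/(4C−3) = 45.200/40.200 = 1.1244
τ₀ = 8FD/(πd³) = 8·11.4·8.1/(π·0.75³) = 738.72/1.3254 = 557.37 MPa
τ_max = K·τ₀ = 1.1244 × 557.37 = 626.7 MPa

627 MPa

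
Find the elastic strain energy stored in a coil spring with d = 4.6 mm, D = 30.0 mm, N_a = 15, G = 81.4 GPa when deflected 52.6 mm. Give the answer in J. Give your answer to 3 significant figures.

15.6 J

k = Gd⁴/(8D³N_a) = (81.4×10³)(4.6⁴)/(8·30.0³·15) = 11.249 N/mm
U = ½kδ² = 0.5 × 11.249 × 52.6² = 15562 N·mm = 15.562 J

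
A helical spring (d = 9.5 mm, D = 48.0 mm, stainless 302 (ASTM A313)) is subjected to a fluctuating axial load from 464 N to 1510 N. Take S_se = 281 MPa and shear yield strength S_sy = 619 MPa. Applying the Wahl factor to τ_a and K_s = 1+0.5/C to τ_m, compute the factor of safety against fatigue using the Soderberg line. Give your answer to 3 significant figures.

1.68

C = D/d = 48.0/9.5 = 5.0526; K_W = (4C−1)/(4C−4)+0.615/C = 1.3068; K_s = 1+0.5/C = 1.0990
F_a = (F_max−F_min)/2 = 523 N; F_m = (F_max+F_min)/2 = 987 N
τ_a = K_W·8F_aD/(πd³) = 1.3068 × 74.561 = 97.435 MPa
τ_m = K_s·8F_mD/(πd³) = 1.0990 × 140.71 = 154.64 MPa
Soderberg: 1/n_f = τ_a/S_se + τ_m/S_sy = 97.435/281 + 154.64/619 = 0.34674 + 0.24981 = 0.59656
n_f = 1/0.59656 = 1.676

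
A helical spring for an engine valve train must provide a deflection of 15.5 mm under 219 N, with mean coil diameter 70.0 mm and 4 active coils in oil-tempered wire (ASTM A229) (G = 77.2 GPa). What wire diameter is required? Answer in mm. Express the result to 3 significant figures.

6.69 mm

Required rate k = F/δ = 219/15.5 = 14.129 N/mm
d = (8D³N_a·k / G)^(1/4) = (8·70.0³·4·14.129 / (77.2×10³))^0.25
  = (2008.8)^0.25 = 6.6948 mm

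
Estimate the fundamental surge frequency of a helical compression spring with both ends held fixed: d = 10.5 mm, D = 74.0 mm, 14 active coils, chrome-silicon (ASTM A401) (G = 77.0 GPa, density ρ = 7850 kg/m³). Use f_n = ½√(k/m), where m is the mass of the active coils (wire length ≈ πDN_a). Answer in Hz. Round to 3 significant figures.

48.3 Hz

k = Gd⁴/(8D³N_a) = (77.0×10³)(10.5⁴)/(8·74.0³·14) = 20.622 N/mm = 20622 N/m
Wire length L = πDN_a = π·74.0·14 = 3254.7 mm
m = ρ·(πd²/4)·L = 7850 × 86.59×10⁻⁶ m² × 3.2547 m = 2.2123 kg
f_n = ½√(k/m) = 0.5·√(20622/2.2123) = 0.5·√(9321.5) = 48.274 Hz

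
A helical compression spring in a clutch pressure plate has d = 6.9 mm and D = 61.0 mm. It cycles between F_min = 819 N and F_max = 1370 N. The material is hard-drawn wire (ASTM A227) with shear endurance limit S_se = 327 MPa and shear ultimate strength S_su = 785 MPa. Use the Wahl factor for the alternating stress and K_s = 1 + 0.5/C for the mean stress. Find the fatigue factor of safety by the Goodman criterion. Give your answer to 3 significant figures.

0.862

C = D/d = 61.0/6.9 = 8.8406; K_W = (4C−1)/(4C−4)+0.615/C = 1.1652; K_s = 1+0.5/C = 1.0566
F_a = (F_max−F_min)/2 = 275.5 N; F_m = (F_max+F_min)/2 = 1094.5 N
τ_a = K_W·8F_aD/(πd³) = 1.1652 × 130.27 = 151.79 MPa
τ_m = K_s·8F_mD/(πd³) = 1.0566 × 517.53 = 546.8 MPa
Goodman: 1/n_f = τ_a/S_se + τ_m/S_su = 151.79/327 + 546.8/785 = 0.46420 + 0.69657 = 1.1608
n_f = 1/1.1608 = 0.8615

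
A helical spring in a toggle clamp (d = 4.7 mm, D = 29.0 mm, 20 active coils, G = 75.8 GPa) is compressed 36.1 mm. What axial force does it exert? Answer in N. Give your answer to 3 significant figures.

k = Gd⁴/(8D³N_a) = (75.8×10³)(4.7⁴)/(8·29.0³·20) = 9.4787 N/mm
F = k·δ = 9.4787 × 36.1 = 342.18 N

342 N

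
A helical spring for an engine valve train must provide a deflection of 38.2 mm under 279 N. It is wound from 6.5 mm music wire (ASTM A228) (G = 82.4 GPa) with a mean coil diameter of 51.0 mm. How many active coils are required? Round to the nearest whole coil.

Required rate k = F/δ = 279/38.2 = 7.3037 N/mm
N_a = Gd⁴/(8D³k) = (82.4×10³ × 6.5⁴)/(8 × 51.0³ × 7.3037)
    = 1.47089e+08 / 7.75071e+06 = 18.98 → 19 coils

19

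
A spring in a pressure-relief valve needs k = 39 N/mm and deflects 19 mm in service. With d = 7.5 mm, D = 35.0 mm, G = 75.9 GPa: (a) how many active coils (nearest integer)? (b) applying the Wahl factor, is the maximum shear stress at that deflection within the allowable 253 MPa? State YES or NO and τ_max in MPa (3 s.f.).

N_a = Gd⁴/(8D³k) = (75.9×10³)(7.5⁴)/(8·35.0³·39) = 17.95 → N_a = 18
Actual rate k = Gd⁴/(8D³·18) = 38.897 N/mm
Working load F = kδ = 38.897·19 = 739.05 N
C = 35.0/7.5 = 4.6667; K_W = (4C−1)/(4C−4)+0.615/C = 1.3363
τ_max = K_W·8FD/(πd³) = 1.3363·156.13 = 208.65 MPa
τ_max ≤ 253 MPa → acceptable

(a) 18 coils; (b) YES, τ_max = 209 MPa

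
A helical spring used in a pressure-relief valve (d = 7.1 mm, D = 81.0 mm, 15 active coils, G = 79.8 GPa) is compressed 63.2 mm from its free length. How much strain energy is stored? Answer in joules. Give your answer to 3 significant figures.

6.35 J

k = Gd⁴/(8D³N_a) = (79.8×10³)(7.1⁴)/(8·81.0³·15) = 3.1798 N/mm
U = ½kδ² = 0.5 × 3.1798 × 63.2² = 6350.4 N·mm = 6.3504 J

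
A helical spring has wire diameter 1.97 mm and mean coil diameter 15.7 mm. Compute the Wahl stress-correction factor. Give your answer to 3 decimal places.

C = D/d = 15.7/1.97 = 7.9695
K_W = (4C−1)/(4C−4) + 0.615/C = 30.878/27.878 + 0.0772 = 1.1848

1.185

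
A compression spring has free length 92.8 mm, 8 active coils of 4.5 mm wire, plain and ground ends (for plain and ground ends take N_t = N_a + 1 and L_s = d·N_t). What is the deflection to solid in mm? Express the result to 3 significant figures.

N_t = 9; L_s = 4.5·9 = 40.5 mm
δ_solid = L₀ − L_s = 92.8 − 40.5 = 52.3 mm

52.3 mm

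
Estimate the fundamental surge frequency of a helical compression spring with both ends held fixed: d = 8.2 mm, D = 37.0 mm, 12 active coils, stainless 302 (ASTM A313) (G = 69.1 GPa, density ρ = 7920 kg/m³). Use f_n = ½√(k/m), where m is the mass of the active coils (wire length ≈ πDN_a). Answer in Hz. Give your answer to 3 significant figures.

166 Hz

k = Gd⁴/(8D³N_a) = (69.1×10³)(8.2⁴)/(8·37.0³·12) = 64.248 N/mm = 64248 N/m
Wire length L = πDN_a = π·37.0·12 = 1394.9 mm
m = ρ·(πd²/4)·L = 7920 × 52.81×10⁻⁶ m² × 1.3949 m = 0.58341 kg
f_n = ½√(k/m) = 0.5·√(64248/0.58341) = 0.5·√(1.1012e+05) = 165.92 Hz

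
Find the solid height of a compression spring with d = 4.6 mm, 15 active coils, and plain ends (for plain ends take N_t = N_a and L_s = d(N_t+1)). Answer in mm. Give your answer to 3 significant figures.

73.6 mm

plain ends: N_t = N_a = 15
L_s = d·(N_t+1) = 4.6 × 16 = 73.6 mm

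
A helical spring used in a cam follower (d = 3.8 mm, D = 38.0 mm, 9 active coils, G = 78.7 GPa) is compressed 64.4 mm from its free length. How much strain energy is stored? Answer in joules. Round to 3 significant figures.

8.61 J

k = Gd⁴/(8D³N_a) = (78.7×10³)(3.8⁴)/(8·38.0³·9) = 4.1536 N/mm
U = ½kδ² = 0.5 × 4.1536 × 64.4² = 8613.3 N·mm = 8.6133 J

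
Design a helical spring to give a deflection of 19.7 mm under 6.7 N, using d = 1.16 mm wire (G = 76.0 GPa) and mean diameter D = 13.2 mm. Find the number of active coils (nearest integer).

Required rate k = F/δ = 6.7/19.7 = 0.3401 N/mm
N_a = Gd⁴/(8D³k) = (76.0×10³ × 1.16⁴)/(8 × 13.2³ × 0.3401)
    = 137609 / 6257.78 = 21.99 → 22 coils

22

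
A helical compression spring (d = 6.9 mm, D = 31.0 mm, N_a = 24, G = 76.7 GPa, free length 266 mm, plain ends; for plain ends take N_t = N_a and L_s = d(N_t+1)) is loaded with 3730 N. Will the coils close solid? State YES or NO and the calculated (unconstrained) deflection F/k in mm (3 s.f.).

YES, δ = 123 mm

k = Gd⁴/(8D³N_a) = (76.7×10³)(6.9⁴)/(8·31.0³·24) = 30.395 N/mm
N_t = 24; L_s = 6.9·25 = 172.5 mm; δ_solid = L₀ − L_s = 266 − 172.5 = 93.5 mm
δ = F/k = 3730/30.395 = 122.72 mm
δ ≥ δ_solid → spring goes solid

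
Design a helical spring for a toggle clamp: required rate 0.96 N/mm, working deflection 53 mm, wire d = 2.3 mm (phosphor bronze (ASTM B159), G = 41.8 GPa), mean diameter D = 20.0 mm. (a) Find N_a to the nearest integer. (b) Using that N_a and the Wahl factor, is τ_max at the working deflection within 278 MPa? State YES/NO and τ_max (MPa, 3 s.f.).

(a) 19 coils; (b) YES, τ_max = 249 MPa

N_a = Gd⁴/(8D³k) = (41.8×10³)(2.3⁴)/(8·20.0³·0.96) = 19.04 → N_a = 19
Actual rate k = Gd⁴/(8D³·19) = 0.96195 N/mm
Working load F = kδ = 0.96195·53 = 50.984 N
C = 20.0/2.3 = 8.6957; K_W = (4C−1)/(4C−4)+0.615/C = 1.1682
τ_max = K_W·8FD/(πd³) = 1.1682·213.41 = 249.3 MPa
τ_max ≤ 278 MPa → acceptable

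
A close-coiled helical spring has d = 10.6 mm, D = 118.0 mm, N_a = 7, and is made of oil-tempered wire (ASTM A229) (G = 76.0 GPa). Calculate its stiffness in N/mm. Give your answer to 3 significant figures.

10.4 N/mm

k = Gd⁴/(8D³N_a) = (76.0×10³ × 10.6⁴) / (8 × 118.0³ × 7)
  = 9.59482e+08 / 9.20098e+07 = 10.428 N/mm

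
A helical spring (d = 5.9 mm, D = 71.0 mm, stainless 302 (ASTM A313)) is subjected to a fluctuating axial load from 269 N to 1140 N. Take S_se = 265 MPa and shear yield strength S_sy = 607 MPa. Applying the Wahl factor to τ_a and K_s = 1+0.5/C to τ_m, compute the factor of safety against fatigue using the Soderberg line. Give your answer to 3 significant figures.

0.373

C = D/d = 71.0/5.9 = 12.0339; K_W = (4C−1)/(4C−4)+0.615/C = 1.1191; K_s = 1+0.5/C = 1.0415
F_a = (F_max−F_min)/2 = 435.5 N; F_m = (F_max+F_min)/2 = 704.5 N
τ_a = K_W·8F_aD/(πd³) = 1.1191 × 383.38 = 429.03 MPa
τ_m = K_s·8F_mD/(πd³) = 1.0415 × 620.19 = 645.96 MPa
Soderberg: 1/n_f = τ_a/S_se + τ_m/S_sy = 429.03/265 + 645.96/607 = 1.61899 + 1.06418 = 2.6832
n_f = 1/2.6832 = 0.3727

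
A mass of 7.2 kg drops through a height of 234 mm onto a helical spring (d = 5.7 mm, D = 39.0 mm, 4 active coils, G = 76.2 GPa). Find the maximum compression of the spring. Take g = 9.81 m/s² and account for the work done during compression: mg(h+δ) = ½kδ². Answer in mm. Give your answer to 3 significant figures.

k = Gd⁴/(8D³N_a) = (76.2×10³)(5.7⁴)/(8·39.0³·4) = 42.375 N/mm
W = mg = 7.2 × 9.81 = 70.632 N
½kδ² − Wδ − Wh = 0 → δ = (W + √(W² + 2kWh))/k
δ = (70.632 + √(4988.9 + 1.40074e+06))/42.375 = (70.632 + 1185.6)/42.375 = 29.646 mm

29.6 mm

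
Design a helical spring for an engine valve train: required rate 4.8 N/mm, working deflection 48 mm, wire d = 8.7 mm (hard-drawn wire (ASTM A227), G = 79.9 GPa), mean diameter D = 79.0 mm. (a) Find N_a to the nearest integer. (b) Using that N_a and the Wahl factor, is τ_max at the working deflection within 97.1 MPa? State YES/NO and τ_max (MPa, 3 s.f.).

(a) 24 coils; (b) YES, τ_max = 82.3 MPa

N_a = Gd⁴/(8D³k) = (79.9×10³)(8.7⁴)/(8·79.0³·4.8) = 24.18 → N_a = 24
Actual rate k = Gd⁴/(8D³·24) = 4.8355 N/mm
Working load F = kδ = 4.8355·48 = 232.1 N
C = 79.0/8.7 = 9.0805; K_W = (4C−1)/(4C−4)+0.615/C = 1.1605
τ_max = K_W·8FD/(πd³) = 1.1605·70.907 = 82.291 MPa
τ_max ≤ 97.1 MPa → acceptable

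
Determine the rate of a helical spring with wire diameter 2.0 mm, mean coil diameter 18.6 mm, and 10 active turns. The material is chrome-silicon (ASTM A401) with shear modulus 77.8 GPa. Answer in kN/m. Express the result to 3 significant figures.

k = Gd⁴/(8D³N_a) = (77.8×10³ × 2.0⁴) / (8 × 18.6³ × 10)
  = 1.2448e+06 / 514788 = 2.4181 N/mm

2.42 kN/m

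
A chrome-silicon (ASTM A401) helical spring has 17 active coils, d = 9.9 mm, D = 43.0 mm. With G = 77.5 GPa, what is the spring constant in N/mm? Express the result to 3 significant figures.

68.8 N/mm

k = Gd⁴/(8D³N_a) = (77.5×10³ × 9.9⁴) / (8 × 43.0³ × 17)
  = 7.44462e+08 / 1.0813e+07 = 68.849 N/mm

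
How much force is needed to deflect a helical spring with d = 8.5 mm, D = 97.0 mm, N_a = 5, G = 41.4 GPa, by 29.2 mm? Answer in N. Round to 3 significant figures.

k = Gd⁴/(8D³N_a) = (41.4×10³)(8.5⁴)/(8·97.0³·5) = 5.9197 N/mm
F = k·δ = 5.9197 × 29.2 = 172.86 N

173 N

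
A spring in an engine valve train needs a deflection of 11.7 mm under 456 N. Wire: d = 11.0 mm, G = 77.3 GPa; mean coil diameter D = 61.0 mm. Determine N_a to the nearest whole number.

16

Required rate k = F/δ = 456/11.7 = 38.974 N/mm
N_a = Gd⁴/(8D³k) = (77.3×10³ × 11.0⁴)/(8 × 61.0³ × 38.974)
    = 1.13175e+09 / 7.07715e+07 = 15.99 → 16 coils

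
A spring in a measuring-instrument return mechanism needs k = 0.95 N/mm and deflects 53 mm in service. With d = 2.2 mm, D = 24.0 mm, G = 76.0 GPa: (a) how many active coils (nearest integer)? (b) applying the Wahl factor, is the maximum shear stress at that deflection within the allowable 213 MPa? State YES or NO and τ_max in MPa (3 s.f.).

(a) 17 coils; (b) NO, τ_max = 326 MPa

N_a = Gd⁴/(8D³k) = (76.0×10³)(2.2⁴)/(8·24.0³·0.95) = 16.95 → N_a = 17
Actual rate k = Gd⁴/(8D³·17) = 0.94696 N/mm
Working load F = kδ = 0.94696·53 = 50.189 N
C = 24.0/2.2 = 10.9091; K_W = (4C−1)/(4C−4)+0.615/C = 1.1321
τ_max = K_W·8FD/(πd³) = 1.1321·288.07 = 326.11 MPa
τ_max > 213 MPa → exceeds allowable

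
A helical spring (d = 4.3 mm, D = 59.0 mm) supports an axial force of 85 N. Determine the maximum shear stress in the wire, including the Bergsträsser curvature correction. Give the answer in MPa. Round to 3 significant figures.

176 MPa

Spring index C = D/d = 59.0/4.3 = 13.7209
K_B = (4C+2)/(4C−3) = 56.884/51.884 = 1.0964
τ₀ = 8FD/(πd³) = 8·85·59.0/(π·4.3³) = 40120/249.78 = 160.62 MPa
τ_max = K·τ₀ = 1.0964 × 160.62 = 176.1 MPa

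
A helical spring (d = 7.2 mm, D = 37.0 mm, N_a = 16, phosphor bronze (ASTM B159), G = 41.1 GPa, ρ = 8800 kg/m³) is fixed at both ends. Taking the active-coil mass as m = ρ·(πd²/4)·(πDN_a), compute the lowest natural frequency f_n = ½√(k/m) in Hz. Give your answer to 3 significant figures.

79.9 Hz

k = Gd⁴/(8D³N_a) = (41.1×10³)(7.2⁴)/(8·37.0³·16) = 17.036 N/mm = 17036 N/m
Wire length L = πDN_a = π·37.0·16 = 1859.8 mm
m = ρ·(πd²/4)·L = 8800 × 40.715×10⁻⁶ m² × 1.8598 m = 0.66636 kg
f_n = ½√(k/m) = 0.5·√(17036/0.66636) = 0.5·√(25565) = 79.945 Hz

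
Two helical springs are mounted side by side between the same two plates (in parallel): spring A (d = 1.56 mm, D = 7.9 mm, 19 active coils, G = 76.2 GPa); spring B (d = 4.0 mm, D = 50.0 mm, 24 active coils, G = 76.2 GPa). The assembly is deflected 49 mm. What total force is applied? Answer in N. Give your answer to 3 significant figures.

k_A = Gd⁴/(8D³N_a) = (76.2×10³)(1.56⁴)/(8·7.9³·19) = 6.0218 N/mm
k_B = Gd⁴/(8D³N_a) = (76.2×10³)(4.0⁴)/(8·50.0³·24) = 0.8128 N/mm
Parallel: k_eq = 6.0218 + 0.8128 = 6.8346 N/mm
F = k_eq·δ = 6.8346·49 = 334.9 N

335 N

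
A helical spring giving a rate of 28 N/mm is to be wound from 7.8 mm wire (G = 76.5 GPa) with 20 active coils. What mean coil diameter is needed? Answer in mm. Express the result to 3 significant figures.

D = (Gd⁴/(8N_a·k))^(1/3) = (76.5×10³·7.8⁴/(8·20·28))^(1/3)
  = (63206.5)^(1/3) = 39.8340 mm

39.8 mm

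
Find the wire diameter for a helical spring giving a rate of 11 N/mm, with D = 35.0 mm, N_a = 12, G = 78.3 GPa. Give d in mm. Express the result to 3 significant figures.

4.90 mm

d = (8D³N_a·k / G)^(1/4) = (8·35.0³·12·11 / (78.3×10³))^0.25
  = (578.24)^0.25 = 4.9037 mm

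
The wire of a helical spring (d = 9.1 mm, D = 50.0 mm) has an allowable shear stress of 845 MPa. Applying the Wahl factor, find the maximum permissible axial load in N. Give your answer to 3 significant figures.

3910 N

C = D/d = 50.0/9.1 = 5.4945
K_W = (4C−1)/(4C−4) + 0.615/C = 20.978/17.978 + 0.1119 = 1.2788
τ_max = K·8FD/(πd³) → F_max = τ_allow·πd³/(8DK)
F_max = 845·π·9.1³/(8·50.0·1.2788) = 2.0005e+06/511.52 = 3910.8 N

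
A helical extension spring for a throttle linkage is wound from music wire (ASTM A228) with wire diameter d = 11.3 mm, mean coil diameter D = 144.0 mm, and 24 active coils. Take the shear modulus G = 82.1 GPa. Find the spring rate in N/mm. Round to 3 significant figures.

2.33 N/mm

k = Gd⁴/(8D³N_a) = (82.1×10³ × 11.3⁴) / (8 × 144.0³ × 24)
  = 1.33862e+09 / 5.73309e+08 = 2.3349 N/mm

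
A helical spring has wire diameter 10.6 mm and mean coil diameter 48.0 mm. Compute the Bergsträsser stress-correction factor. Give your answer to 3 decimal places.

C = D/d = 48.0/10.6 = 4.5283
K_B = (4C+2)/(4C−3) = 20.113/15.113 = 1.3308

1.331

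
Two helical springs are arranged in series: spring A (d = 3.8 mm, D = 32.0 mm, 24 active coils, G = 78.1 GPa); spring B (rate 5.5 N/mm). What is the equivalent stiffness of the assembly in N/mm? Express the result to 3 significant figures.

k_A = Gd⁴/(8D³N_a) = (78.1×10³)(3.8⁴)/(8·32.0³·24) = 2.5884 N/mm
Series: 1/k_eq = 1/2.5884 + 1/5.5 = 0.56815; k_eq = 1.7601 N/mm

1.76 N/mm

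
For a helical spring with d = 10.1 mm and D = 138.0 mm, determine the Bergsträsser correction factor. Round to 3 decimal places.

C = D/d = 138.0/10.1 = 13.6634
K_B = (4C+2)/(4C−3) = 56.653/51.653 = 1.0968

1.097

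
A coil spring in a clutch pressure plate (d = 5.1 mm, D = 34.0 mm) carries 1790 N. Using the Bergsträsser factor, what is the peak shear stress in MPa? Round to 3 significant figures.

Spring index C = D/d = 34.0/5.1 = 6.6667
K_B = (4C+2)/(4C−3) = 28.667/23.667 = 1.2113
τ₀ = 8FD/(πd³) = 8·1790·34.0/(π·5.1³) = 486880/416.74 = 1168.3 MPa
τ_max = K·τ₀ = 1.2113 × 1168.3 = 1415.1 MPa

1420 MPa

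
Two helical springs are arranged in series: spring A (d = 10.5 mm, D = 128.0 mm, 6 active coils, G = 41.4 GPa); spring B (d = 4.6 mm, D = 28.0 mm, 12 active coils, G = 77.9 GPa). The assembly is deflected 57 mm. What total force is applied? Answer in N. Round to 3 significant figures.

219 N

k_A = Gd⁴/(8D³N_a) = (41.4×10³)(10.5⁴)/(8·128.0³·6) = 4.999 N/mm
k_B = Gd⁴/(8D³N_a) = (77.9×10³)(4.6⁴)/(8·28.0³·12) = 16.551 N/mm
Series: 1/k_eq = 1/4.999 + 1/16.551 = 0.26046; k_eq = 3.8394 N/mm
F = k_eq·δ = 3.8394·57 = 218.85 N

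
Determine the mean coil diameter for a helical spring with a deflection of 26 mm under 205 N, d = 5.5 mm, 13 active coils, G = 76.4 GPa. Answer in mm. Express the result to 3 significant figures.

44.0 mm

Required rate k = F/δ = 205/26 = 7.8846 N/mm
D = (Gd⁴/(8N_a·k))^(1/3) = (76.4×10³·5.5⁴/(8·13·7.8846))^(1/3)
  = (85257)^(1/3) = 44.0126 mm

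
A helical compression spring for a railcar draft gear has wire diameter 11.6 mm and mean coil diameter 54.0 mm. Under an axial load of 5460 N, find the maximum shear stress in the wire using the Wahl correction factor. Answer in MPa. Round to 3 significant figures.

Spring index C = D/d = 54.0/11.6 = 4.6552
K_W = (4C−1)/(4C−4) + 0.615/C = 17.621/14.621 + 0.1321 = 1.3373
τ₀ = 8FD/(πd³) = 8·5460·54.0/(π·11.6³) = 2.35872e+06/4903.7 = 481.01 MPa
τ_max = K·τ₀ = 1.3373 × 481.01 = 643.25 MPa

643 MPa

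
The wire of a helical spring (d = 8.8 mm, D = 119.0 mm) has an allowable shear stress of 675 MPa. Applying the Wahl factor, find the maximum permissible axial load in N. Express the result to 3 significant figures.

C = D/d = 119.0/8.8 = 13.5227
K_W = (4C−1)/(4C−4) + 0.615/C = 53.091/50.091 + 0.0455 = 1.1054
τ_max = K·8FD/(πd³) → F_max = τ_allow·πd³/(8DK)
F_max = 675·π·8.8³/(8·119.0·1.1054) = 1.4451e+06/1052.3 = 1373.3 N

1370 N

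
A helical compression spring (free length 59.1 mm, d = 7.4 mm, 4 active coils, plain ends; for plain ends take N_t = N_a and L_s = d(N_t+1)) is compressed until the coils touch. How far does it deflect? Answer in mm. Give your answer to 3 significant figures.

N_t = 4; L_s = 7.4·5 = 37 mm
δ_solid = L₀ − L_s = 59.1 − 37 = 22.1 mm

22.1 mm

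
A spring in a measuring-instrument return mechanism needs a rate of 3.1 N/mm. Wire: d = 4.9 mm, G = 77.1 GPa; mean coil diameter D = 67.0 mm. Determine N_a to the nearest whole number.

6

N_a = Gd⁴/(8D³k) = (77.1×10³ × 4.9⁴)/(8 × 67.0³ × 3.1)
    = 4.44466e+07 / 7.45892e+06 = 5.959 → 6 coils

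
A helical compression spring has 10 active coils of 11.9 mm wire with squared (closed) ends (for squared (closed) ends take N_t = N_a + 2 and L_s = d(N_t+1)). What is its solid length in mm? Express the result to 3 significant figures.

squared (closed) ends: N_t = N_a + 2 = 10 + 2 = 12
L_s = d·(N_t+1) = 11.9 × 13 = 154.7 mm

155 mm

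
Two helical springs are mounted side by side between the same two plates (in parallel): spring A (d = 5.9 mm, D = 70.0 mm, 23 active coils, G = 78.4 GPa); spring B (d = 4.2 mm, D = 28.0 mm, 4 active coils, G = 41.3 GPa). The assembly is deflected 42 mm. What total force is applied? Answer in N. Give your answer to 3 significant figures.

k_A = Gd⁴/(8D³N_a) = (78.4×10³)(5.9⁴)/(8·70.0³·23) = 1.5053 N/mm
k_B = Gd⁴/(8D³N_a) = (41.3×10³)(4.2⁴)/(8·28.0³·4) = 18.295 N/mm
Parallel: k_eq = 1.5053 + 18.295 = 19.8 N/mm
F = k_eq·δ = 19.8·42 = 831.59 N

832 N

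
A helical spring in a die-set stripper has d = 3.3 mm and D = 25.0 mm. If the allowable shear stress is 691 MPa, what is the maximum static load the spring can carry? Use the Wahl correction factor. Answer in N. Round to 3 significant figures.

326 N

C = D/d = 25.0/3.3 = 7.5758
K_W = (4C−1)/(4C−4) + 0.615/C = 29.303/26.303 + 0.0812 = 1.1952
τ_max = K·8FD/(πd³) → F_max = τ_allow·πd³/(8DK)
F_max = 691·π·3.3³/(8·25.0·1.1952) = 78013/239.05 = 326.35 N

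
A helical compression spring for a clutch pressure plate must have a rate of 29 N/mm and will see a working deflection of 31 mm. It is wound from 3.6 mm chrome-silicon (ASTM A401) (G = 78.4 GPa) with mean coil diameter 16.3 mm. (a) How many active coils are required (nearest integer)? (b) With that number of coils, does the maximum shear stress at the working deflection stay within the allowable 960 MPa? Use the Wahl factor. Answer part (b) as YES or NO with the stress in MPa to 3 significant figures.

N_a = Gd⁴/(8D³k) = (78.4×10³)(3.6⁴)/(8·16.3³·29) = 13.11 → N_a = 13
Actual rate k = Gd⁴/(8D³·13) = 29.237 N/mm
Working load F = kδ = 29.237·31 = 906.34 N
C = 16.3/3.6 = 4.5278; K_W = (4C−1)/(4C−4)+0.615/C = 1.3484
τ_max = K_W·8FD/(πd³) = 1.3484·806.33 = 1087.3 MPa
τ_max > 960 MPa → exceeds allowable

(a) 13 coils; (b) NO, τ_max = 1090 MPa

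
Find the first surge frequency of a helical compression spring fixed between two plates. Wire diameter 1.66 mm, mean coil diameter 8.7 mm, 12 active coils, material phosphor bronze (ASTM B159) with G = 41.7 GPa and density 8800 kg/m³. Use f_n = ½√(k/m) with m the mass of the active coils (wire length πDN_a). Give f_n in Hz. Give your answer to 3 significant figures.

448 Hz

k = Gd⁴/(8D³N_a) = (41.7×10³)(1.66⁴)/(8·8.7³·12) = 5.0089 N/mm = 5008.9 N/m
Wire length L = πDN_a = π·8.7·12 = 327.98 mm
m = ρ·(πd²/4)·L = 8800 × 2.1642×10⁻⁶ m² × 0.32798 m = 0.0062465 kg
f_n = ½√(k/m) = 0.5·√(5008.9/0.0062465) = 0.5·√(8.0186e+05) = 447.73 Hz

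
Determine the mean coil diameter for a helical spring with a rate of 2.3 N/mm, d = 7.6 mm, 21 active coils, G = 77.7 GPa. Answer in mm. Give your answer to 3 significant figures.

87.5 mm

D = (Gd⁴/(8N_a·k))^(1/3) = (77.7×10³·7.6⁴/(8·21·2.3))^(1/3)
  = (670870)^(1/3) = 87.5413 mm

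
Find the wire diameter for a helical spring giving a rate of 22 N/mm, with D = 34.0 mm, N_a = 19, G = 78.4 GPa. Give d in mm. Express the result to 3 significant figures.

d = (8D³N_a·k / G)^(1/4) = (8·34.0³·19·22 / (78.4×10³))^0.25
  = (1676.4)^0.25 = 6.3988 mm

6.40 mm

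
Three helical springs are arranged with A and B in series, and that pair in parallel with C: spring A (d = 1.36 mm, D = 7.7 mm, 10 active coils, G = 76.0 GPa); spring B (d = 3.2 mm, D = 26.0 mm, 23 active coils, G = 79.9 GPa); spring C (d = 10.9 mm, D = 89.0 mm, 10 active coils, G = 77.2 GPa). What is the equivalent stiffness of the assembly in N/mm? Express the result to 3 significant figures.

21.2 N/mm

k_A = Gd⁴/(8D³N_a) = (76.0×10³)(1.36⁴)/(8·7.7³·10) = 7.1188 N/mm
k_B = Gd⁴/(8D³N_a) = (79.9×10³)(3.2⁴)/(8·26.0³·23) = 2.5907 N/mm
k_C = Gd⁴/(8D³N_a) = (77.2×10³)(10.9⁴)/(8·89.0³·10) = 19.322 N/mm
Springs A,B series: k_AB = 1/(1/7.1188+1/2.5907) = 1.8994 N/mm; parallel with C: k_eq = 1.8994+19.322 = 21.222 N/mm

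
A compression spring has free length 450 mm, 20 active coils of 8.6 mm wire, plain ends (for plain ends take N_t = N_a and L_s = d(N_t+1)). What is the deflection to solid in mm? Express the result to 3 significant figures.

269 mm

N_t = 20; L_s = 8.6·21 = 180.6 mm
δ_solid = L₀ − L_s = 450 − 180.6 = 269.4 mm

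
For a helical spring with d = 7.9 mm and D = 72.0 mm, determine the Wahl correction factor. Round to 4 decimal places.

C = D/d = 72.0/7.9 = 9.1139
K_W = (4C−1)/(4C−4) + 0.615/C = 35.456/32.456 + 0.0675 = 1.1599

1.1599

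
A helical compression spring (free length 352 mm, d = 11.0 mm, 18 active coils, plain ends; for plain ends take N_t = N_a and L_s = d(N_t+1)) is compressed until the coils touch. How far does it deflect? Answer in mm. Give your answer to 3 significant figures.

N_t = 18; L_s = 11.0·19 = 209 mm
δ_solid = L₀ − L_s = 352 − 209 = 143 mm

143 mm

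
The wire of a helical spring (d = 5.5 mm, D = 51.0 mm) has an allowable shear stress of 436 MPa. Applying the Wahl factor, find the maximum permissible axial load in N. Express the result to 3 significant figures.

483 N

C = D/d = 51.0/5.5 = 9.2727
K_W = (4C−1)/(4C−4) + 0.615/C = 36.091/33.091 + 0.0663 = 1.1570
τ_max = K·8FD/(πd³) → F_max = τ_allow·πd³/(8DK)
F_max = 436·π·5.5³/(8·51.0·1.1570) = 2.2789e+05/472.05 = 482.77 N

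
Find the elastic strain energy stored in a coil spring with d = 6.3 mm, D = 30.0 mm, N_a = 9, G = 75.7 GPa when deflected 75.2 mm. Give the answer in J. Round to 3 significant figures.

173 J

k = Gd⁴/(8D³N_a) = (75.7×10³)(6.3⁴)/(8·30.0³·9) = 61.343 N/mm
U = ½kδ² = 0.5 × 61.343 × 75.2² = 1.7345e+05 N·mm = 173.45 J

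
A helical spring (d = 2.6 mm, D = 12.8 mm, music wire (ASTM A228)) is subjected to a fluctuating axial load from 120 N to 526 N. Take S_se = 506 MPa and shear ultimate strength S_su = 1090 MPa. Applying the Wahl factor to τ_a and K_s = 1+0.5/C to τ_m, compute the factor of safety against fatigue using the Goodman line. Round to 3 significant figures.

C = D/d = 12.8/2.6 = 4.9231; K_W = (4C−1)/(4C−4)+0.615/C = 1.3161; K_s = 1+0.5/C = 1.1016
F_a = (F_max−F_min)/2 = 203 N; F_m = (F_max+F_min)/2 = 323 N
τ_a = K_W·8F_aD/(πd³) = 1.3161 × 376.47 = 495.47 MPa
τ_m = K_s·8F_mD/(πd³) = 1.1016 × 599.01 = 659.84 MPa
Goodman: 1/n_f = τ_a/S_se + τ_m/S_su = 495.47/506 + 659.84/1090 = 0.97918 + 0.60536 = 1.5845
n_f = 1/1.5845 = 0.6311

0.631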